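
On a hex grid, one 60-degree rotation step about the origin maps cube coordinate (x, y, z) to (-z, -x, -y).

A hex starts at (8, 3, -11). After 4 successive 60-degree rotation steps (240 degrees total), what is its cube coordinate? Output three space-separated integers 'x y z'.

Start: (8, 3, -11)
Step 1: (8, 3, -11) -> (-(-11), -(8), -(3)) = (11, -8, -3)
Step 2: (11, -8, -3) -> (-(-3), -(11), -(-8)) = (3, -11, 8)
Step 3: (3, -11, 8) -> (-(8), -(3), -(-11)) = (-8, -3, 11)
Step 4: (-8, -3, 11) -> (-(11), -(-8), -(-3)) = (-11, 8, 3)

Answer: -11 8 3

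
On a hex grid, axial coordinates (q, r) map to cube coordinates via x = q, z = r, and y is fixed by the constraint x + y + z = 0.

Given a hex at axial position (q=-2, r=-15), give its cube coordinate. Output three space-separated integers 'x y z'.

x = q = -2
z = r = -15
y = -x - z = -(-2) - (-15) = 17

Answer: -2 17 -15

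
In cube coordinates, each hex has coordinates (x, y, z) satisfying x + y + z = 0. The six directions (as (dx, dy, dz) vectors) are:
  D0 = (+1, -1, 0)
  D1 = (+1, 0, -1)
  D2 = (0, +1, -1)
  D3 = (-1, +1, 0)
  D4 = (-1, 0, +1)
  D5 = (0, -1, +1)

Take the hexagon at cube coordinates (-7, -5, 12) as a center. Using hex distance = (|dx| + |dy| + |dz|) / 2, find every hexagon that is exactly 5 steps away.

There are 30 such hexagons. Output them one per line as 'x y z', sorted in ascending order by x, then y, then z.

Answer: -12 -5 17
-12 -4 16
-12 -3 15
-12 -2 14
-12 -1 13
-12 0 12
-11 -6 17
-11 0 11
-10 -7 17
-10 0 10
-9 -8 17
-9 0 9
-8 -9 17
-8 0 8
-7 -10 17
-7 0 7
-6 -10 16
-6 -1 7
-5 -10 15
-5 -2 7
-4 -10 14
-4 -3 7
-3 -10 13
-3 -4 7
-2 -10 12
-2 -9 11
-2 -8 10
-2 -7 9
-2 -6 8
-2 -5 7

Derivation:
Walk ring at distance 5 from (-7, -5, 12):
Start at center + D4*5 = (-12, -5, 17)
  hex 0: (-12, -5, 17)
  hex 1: (-11, -6, 17)
  hex 2: (-10, -7, 17)
  hex 3: (-9, -8, 17)
  hex 4: (-8, -9, 17)
  hex 5: (-7, -10, 17)
  hex 6: (-6, -10, 16)
  hex 7: (-5, -10, 15)
  hex 8: (-4, -10, 14)
  hex 9: (-3, -10, 13)
  hex 10: (-2, -10, 12)
  hex 11: (-2, -9, 11)
  hex 12: (-2, -8, 10)
  hex 13: (-2, -7, 9)
  hex 14: (-2, -6, 8)
  hex 15: (-2, -5, 7)
  hex 16: (-3, -4, 7)
  hex 17: (-4, -3, 7)
  hex 18: (-5, -2, 7)
  hex 19: (-6, -1, 7)
  hex 20: (-7, 0, 7)
  hex 21: (-8, 0, 8)
  hex 22: (-9, 0, 9)
  hex 23: (-10, 0, 10)
  hex 24: (-11, 0, 11)
  hex 25: (-12, 0, 12)
  hex 26: (-12, -1, 13)
  hex 27: (-12, -2, 14)
  hex 28: (-12, -3, 15)
  hex 29: (-12, -4, 16)
Sorted: 30 hexes.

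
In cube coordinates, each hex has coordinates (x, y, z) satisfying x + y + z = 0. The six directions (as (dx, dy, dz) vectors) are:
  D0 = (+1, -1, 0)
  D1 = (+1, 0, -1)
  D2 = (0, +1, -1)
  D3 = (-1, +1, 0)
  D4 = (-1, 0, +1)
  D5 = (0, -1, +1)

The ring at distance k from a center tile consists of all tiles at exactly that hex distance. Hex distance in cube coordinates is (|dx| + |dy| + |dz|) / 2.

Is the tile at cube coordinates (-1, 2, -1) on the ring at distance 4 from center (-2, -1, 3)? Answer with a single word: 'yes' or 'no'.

Answer: yes

Derivation:
|px - cx| = |-1 - (-2)| = 1
|py - cy| = |2 - (-1)| = 3
|pz - cz| = |-1 - 3| = 4
distance = (1+3+4)/2 = 8/2 = 4
radius = 4; distance == radius -> yes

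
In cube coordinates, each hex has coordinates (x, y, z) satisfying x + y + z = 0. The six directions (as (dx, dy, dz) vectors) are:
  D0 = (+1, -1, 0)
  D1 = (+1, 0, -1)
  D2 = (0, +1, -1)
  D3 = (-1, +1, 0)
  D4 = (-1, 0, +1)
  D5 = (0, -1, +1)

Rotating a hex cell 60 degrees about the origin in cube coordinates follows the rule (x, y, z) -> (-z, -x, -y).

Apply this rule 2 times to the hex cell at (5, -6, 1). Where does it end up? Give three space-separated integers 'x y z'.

Answer: -6 1 5

Derivation:
Start: (5, -6, 1)
Step 1: (5, -6, 1) -> (-(1), -(5), -(-6)) = (-1, -5, 6)
Step 2: (-1, -5, 6) -> (-(6), -(-1), -(-5)) = (-6, 1, 5)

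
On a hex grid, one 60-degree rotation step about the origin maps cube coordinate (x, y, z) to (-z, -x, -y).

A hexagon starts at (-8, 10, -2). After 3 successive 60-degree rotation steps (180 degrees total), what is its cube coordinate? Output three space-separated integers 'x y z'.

Answer: 8 -10 2

Derivation:
Start: (-8, 10, -2)
Step 1: (-8, 10, -2) -> (-(-2), -(-8), -(10)) = (2, 8, -10)
Step 2: (2, 8, -10) -> (-(-10), -(2), -(8)) = (10, -2, -8)
Step 3: (10, -2, -8) -> (-(-8), -(10), -(-2)) = (8, -10, 2)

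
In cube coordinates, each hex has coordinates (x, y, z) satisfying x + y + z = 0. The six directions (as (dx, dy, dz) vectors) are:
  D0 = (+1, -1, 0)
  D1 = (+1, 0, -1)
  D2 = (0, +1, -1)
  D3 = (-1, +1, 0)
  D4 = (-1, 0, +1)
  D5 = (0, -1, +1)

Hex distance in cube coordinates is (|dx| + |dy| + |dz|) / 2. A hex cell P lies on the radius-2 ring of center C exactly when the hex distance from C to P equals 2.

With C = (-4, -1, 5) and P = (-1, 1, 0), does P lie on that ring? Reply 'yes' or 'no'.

|px - cx| = |-1 - (-4)| = 3
|py - cy| = |1 - (-1)| = 2
|pz - cz| = |0 - 5| = 5
distance = (3+2+5)/2 = 10/2 = 5
radius = 2; distance != radius -> no

Answer: no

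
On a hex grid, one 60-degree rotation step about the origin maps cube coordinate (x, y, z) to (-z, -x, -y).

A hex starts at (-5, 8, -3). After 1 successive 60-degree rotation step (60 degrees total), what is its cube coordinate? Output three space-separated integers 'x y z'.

Start: (-5, 8, -3)
Step 1: (-5, 8, -3) -> (-(-3), -(-5), -(8)) = (3, 5, -8)

Answer: 3 5 -8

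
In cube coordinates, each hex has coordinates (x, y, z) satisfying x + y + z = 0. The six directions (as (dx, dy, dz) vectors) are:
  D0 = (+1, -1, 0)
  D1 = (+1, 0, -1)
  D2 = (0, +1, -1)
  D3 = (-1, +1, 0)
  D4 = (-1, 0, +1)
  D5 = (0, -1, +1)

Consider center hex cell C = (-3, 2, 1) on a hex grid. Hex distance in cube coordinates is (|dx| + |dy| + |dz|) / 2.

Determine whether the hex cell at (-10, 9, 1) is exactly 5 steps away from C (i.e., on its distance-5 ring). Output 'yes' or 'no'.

Answer: no

Derivation:
|px - cx| = |-10 - (-3)| = 7
|py - cy| = |9 - 2| = 7
|pz - cz| = |1 - 1| = 0
distance = (7+7+0)/2 = 14/2 = 7
radius = 5; distance != radius -> no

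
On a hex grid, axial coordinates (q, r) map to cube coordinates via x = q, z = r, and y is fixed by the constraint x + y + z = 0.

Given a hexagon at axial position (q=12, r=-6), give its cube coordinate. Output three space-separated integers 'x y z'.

Answer: 12 -6 -6

Derivation:
x = q = 12
z = r = -6
y = -x - z = -(12) - (-6) = -6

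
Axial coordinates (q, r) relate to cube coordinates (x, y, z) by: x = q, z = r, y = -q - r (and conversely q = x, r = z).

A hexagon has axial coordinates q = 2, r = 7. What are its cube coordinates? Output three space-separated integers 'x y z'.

x = q = 2
z = r = 7
y = -x - z = -(2) - (7) = -9

Answer: 2 -9 7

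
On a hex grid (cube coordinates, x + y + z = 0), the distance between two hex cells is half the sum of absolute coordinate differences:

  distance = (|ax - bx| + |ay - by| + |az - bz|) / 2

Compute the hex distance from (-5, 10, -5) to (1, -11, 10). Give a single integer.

Answer: 21

Derivation:
|ax - bx| = |-5 - 1| = 6
|ay - by| = |10 - (-11)| = 21
|az - bz| = |-5 - 10| = 15
distance = (6 + 21 + 15) / 2 = 42 / 2 = 21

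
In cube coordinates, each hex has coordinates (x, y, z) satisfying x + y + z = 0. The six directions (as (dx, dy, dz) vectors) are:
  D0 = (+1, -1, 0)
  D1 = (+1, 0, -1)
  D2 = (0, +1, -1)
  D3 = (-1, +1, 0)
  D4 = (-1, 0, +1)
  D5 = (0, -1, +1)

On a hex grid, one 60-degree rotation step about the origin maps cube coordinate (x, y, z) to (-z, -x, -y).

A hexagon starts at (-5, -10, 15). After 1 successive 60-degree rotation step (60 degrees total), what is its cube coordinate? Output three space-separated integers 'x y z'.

Answer: -15 5 10

Derivation:
Start: (-5, -10, 15)
Step 1: (-5, -10, 15) -> (-(15), -(-5), -(-10)) = (-15, 5, 10)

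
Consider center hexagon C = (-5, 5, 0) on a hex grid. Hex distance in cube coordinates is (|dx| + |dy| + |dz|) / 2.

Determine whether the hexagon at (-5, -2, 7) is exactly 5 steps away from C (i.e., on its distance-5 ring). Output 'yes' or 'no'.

Answer: no

Derivation:
|px - cx| = |-5 - (-5)| = 0
|py - cy| = |-2 - 5| = 7
|pz - cz| = |7 - 0| = 7
distance = (0+7+7)/2 = 14/2 = 7
radius = 5; distance != radius -> no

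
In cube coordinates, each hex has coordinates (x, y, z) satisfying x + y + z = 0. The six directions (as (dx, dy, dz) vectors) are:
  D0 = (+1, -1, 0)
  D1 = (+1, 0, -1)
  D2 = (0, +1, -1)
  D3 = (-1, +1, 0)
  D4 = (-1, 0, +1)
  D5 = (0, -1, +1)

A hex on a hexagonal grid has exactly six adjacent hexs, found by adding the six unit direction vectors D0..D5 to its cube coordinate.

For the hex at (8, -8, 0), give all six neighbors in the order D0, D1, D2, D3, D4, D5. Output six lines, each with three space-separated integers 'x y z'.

Answer: 9 -9 0
9 -8 -1
8 -7 -1
7 -7 0
7 -8 1
8 -9 1

Derivation:
Center: (8, -8, 0). Add each direction:
  D0: (8, -8, 0) + (1, -1, 0) = (9, -9, 0)
  D1: (8, -8, 0) + (1, 0, -1) = (9, -8, -1)
  D2: (8, -8, 0) + (0, 1, -1) = (8, -7, -1)
  D3: (8, -8, 0) + (-1, 1, 0) = (7, -7, 0)
  D4: (8, -8, 0) + (-1, 0, 1) = (7, -8, 1)
  D5: (8, -8, 0) + (0, -1, 1) = (8, -9, 1)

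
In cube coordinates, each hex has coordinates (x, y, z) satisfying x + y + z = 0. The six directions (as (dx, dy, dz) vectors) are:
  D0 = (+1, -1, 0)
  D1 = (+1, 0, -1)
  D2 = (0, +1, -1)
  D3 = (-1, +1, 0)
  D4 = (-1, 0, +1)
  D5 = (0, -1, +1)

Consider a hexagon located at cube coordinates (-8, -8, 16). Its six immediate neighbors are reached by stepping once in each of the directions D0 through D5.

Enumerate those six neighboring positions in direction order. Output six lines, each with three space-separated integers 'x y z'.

Answer: -7 -9 16
-7 -8 15
-8 -7 15
-9 -7 16
-9 -8 17
-8 -9 17

Derivation:
Center: (-8, -8, 16). Add each direction:
  D0: (-8, -8, 16) + (1, -1, 0) = (-7, -9, 16)
  D1: (-8, -8, 16) + (1, 0, -1) = (-7, -8, 15)
  D2: (-8, -8, 16) + (0, 1, -1) = (-8, -7, 15)
  D3: (-8, -8, 16) + (-1, 1, 0) = (-9, -7, 16)
  D4: (-8, -8, 16) + (-1, 0, 1) = (-9, -8, 17)
  D5: (-8, -8, 16) + (0, -1, 1) = (-8, -9, 17)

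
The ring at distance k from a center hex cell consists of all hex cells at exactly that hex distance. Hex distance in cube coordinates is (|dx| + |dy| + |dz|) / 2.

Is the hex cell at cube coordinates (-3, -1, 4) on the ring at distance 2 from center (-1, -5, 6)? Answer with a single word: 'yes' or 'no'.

|px - cx| = |-3 - (-1)| = 2
|py - cy| = |-1 - (-5)| = 4
|pz - cz| = |4 - 6| = 2
distance = (2+4+2)/2 = 8/2 = 4
radius = 2; distance != radius -> no

Answer: no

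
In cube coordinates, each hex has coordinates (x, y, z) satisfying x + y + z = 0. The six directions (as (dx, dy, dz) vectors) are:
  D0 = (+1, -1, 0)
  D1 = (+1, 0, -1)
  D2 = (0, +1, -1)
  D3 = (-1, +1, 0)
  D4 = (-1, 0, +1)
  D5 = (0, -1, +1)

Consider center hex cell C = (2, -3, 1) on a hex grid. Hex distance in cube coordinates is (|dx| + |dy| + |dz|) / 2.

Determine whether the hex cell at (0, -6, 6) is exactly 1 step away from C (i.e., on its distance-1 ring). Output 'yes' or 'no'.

Answer: no

Derivation:
|px - cx| = |0 - 2| = 2
|py - cy| = |-6 - (-3)| = 3
|pz - cz| = |6 - 1| = 5
distance = (2+3+5)/2 = 10/2 = 5
radius = 1; distance != radius -> no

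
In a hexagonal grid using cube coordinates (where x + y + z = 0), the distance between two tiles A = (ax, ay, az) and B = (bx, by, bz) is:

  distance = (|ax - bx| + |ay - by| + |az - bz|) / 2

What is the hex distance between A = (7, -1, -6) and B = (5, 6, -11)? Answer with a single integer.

|ax - bx| = |7 - 5| = 2
|ay - by| = |-1 - 6| = 7
|az - bz| = |-6 - (-11)| = 5
distance = (2 + 7 + 5) / 2 = 14 / 2 = 7

Answer: 7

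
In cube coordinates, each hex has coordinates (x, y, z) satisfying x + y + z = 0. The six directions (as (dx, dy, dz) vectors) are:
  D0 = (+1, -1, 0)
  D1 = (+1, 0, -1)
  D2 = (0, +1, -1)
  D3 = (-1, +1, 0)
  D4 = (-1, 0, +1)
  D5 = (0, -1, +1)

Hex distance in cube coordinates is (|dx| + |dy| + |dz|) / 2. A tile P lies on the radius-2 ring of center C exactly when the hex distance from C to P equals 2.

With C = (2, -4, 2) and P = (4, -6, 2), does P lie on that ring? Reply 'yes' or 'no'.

Answer: yes

Derivation:
|px - cx| = |4 - 2| = 2
|py - cy| = |-6 - (-4)| = 2
|pz - cz| = |2 - 2| = 0
distance = (2+2+0)/2 = 4/2 = 2
radius = 2; distance == radius -> yes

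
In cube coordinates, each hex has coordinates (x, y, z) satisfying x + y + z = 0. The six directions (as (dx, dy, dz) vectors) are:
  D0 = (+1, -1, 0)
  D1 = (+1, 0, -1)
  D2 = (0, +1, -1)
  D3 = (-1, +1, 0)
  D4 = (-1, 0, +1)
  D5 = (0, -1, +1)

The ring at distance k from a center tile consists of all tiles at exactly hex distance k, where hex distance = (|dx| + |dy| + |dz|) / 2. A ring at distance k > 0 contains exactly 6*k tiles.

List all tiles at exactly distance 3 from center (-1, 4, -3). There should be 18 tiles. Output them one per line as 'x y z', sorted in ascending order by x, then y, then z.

Answer: -4 4 0
-4 5 -1
-4 6 -2
-4 7 -3
-3 3 0
-3 7 -4
-2 2 0
-2 7 -5
-1 1 0
-1 7 -6
0 1 -1
0 6 -6
1 1 -2
1 5 -6
2 1 -3
2 2 -4
2 3 -5
2 4 -6

Derivation:
Walk ring at distance 3 from (-1, 4, -3):
Start at center + D4*3 = (-4, 4, 0)
  hex 0: (-4, 4, 0)
  hex 1: (-3, 3, 0)
  hex 2: (-2, 2, 0)
  hex 3: (-1, 1, 0)
  hex 4: (0, 1, -1)
  hex 5: (1, 1, -2)
  hex 6: (2, 1, -3)
  hex 7: (2, 2, -4)
  hex 8: (2, 3, -5)
  hex 9: (2, 4, -6)
  hex 10: (1, 5, -6)
  hex 11: (0, 6, -6)
  hex 12: (-1, 7, -6)
  hex 13: (-2, 7, -5)
  hex 14: (-3, 7, -4)
  hex 15: (-4, 7, -3)
  hex 16: (-4, 6, -2)
  hex 17: (-4, 5, -1)
Sorted: 18 hexes.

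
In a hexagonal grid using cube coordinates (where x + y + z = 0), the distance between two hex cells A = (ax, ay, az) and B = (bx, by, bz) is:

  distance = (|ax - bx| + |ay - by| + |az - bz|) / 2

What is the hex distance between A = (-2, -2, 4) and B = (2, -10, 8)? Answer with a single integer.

|ax - bx| = |-2 - 2| = 4
|ay - by| = |-2 - (-10)| = 8
|az - bz| = |4 - 8| = 4
distance = (4 + 8 + 4) / 2 = 16 / 2 = 8

Answer: 8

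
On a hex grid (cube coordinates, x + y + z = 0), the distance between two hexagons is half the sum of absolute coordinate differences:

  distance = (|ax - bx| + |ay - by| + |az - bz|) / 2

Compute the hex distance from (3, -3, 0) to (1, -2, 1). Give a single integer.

|ax - bx| = |3 - 1| = 2
|ay - by| = |-3 - (-2)| = 1
|az - bz| = |0 - 1| = 1
distance = (2 + 1 + 1) / 2 = 4 / 2 = 2

Answer: 2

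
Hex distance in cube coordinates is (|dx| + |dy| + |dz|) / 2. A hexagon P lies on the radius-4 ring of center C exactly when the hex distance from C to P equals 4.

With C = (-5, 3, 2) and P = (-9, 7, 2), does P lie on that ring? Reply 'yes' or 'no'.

Answer: yes

Derivation:
|px - cx| = |-9 - (-5)| = 4
|py - cy| = |7 - 3| = 4
|pz - cz| = |2 - 2| = 0
distance = (4+4+0)/2 = 8/2 = 4
radius = 4; distance == radius -> yes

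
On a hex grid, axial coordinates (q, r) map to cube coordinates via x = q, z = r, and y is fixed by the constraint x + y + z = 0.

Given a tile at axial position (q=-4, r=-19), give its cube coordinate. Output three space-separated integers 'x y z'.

x = q = -4
z = r = -19
y = -x - z = -(-4) - (-19) = 23

Answer: -4 23 -19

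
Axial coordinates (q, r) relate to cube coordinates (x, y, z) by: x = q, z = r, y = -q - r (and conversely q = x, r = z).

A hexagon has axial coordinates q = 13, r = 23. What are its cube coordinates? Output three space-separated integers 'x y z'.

x = q = 13
z = r = 23
y = -x - z = -(13) - (23) = -36

Answer: 13 -36 23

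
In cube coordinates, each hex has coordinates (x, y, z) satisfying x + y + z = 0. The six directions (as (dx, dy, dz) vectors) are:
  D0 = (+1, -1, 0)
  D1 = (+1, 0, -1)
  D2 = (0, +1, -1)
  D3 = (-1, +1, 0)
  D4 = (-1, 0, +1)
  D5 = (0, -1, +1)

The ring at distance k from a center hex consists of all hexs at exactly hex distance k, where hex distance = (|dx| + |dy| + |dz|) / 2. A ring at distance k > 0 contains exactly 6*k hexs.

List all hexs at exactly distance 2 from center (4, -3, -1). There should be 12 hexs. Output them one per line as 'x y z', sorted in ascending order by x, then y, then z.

Walk ring at distance 2 from (4, -3, -1):
Start at center + D4*2 = (2, -3, 1)
  hex 0: (2, -3, 1)
  hex 1: (3, -4, 1)
  hex 2: (4, -5, 1)
  hex 3: (5, -5, 0)
  hex 4: (6, -5, -1)
  hex 5: (6, -4, -2)
  hex 6: (6, -3, -3)
  hex 7: (5, -2, -3)
  hex 8: (4, -1, -3)
  hex 9: (3, -1, -2)
  hex 10: (2, -1, -1)
  hex 11: (2, -2, 0)
Sorted: 12 hexes.

Answer: 2 -3 1
2 -2 0
2 -1 -1
3 -4 1
3 -1 -2
4 -5 1
4 -1 -3
5 -5 0
5 -2 -3
6 -5 -1
6 -4 -2
6 -3 -3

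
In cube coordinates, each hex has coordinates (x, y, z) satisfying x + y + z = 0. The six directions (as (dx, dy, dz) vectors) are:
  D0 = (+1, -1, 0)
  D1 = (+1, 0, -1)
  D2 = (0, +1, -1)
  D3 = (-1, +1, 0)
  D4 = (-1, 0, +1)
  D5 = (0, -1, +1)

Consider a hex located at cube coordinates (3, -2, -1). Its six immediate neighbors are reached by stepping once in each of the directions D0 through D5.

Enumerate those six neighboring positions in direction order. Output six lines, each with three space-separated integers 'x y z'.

Answer: 4 -3 -1
4 -2 -2
3 -1 -2
2 -1 -1
2 -2 0
3 -3 0

Derivation:
Center: (3, -2, -1). Add each direction:
  D0: (3, -2, -1) + (1, -1, 0) = (4, -3, -1)
  D1: (3, -2, -1) + (1, 0, -1) = (4, -2, -2)
  D2: (3, -2, -1) + (0, 1, -1) = (3, -1, -2)
  D3: (3, -2, -1) + (-1, 1, 0) = (2, -1, -1)
  D4: (3, -2, -1) + (-1, 0, 1) = (2, -2, 0)
  D5: (3, -2, -1) + (0, -1, 1) = (3, -3, 0)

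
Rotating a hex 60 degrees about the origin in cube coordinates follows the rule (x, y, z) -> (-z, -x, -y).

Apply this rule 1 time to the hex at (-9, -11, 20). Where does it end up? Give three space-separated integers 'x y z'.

Start: (-9, -11, 20)
Step 1: (-9, -11, 20) -> (-(20), -(-9), -(-11)) = (-20, 9, 11)

Answer: -20 9 11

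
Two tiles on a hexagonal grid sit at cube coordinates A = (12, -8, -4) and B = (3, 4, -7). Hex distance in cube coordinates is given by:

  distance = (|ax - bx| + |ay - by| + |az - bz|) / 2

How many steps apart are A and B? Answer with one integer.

Answer: 12

Derivation:
|ax - bx| = |12 - 3| = 9
|ay - by| = |-8 - 4| = 12
|az - bz| = |-4 - (-7)| = 3
distance = (9 + 12 + 3) / 2 = 24 / 2 = 12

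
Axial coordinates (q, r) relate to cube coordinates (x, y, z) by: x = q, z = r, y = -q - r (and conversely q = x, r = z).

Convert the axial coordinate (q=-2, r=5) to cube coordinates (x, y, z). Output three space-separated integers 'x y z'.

Answer: -2 -3 5

Derivation:
x = q = -2
z = r = 5
y = -x - z = -(-2) - (5) = -3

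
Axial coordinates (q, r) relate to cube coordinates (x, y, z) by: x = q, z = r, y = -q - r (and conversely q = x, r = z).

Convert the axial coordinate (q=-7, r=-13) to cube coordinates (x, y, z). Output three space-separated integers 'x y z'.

x = q = -7
z = r = -13
y = -x - z = -(-7) - (-13) = 20

Answer: -7 20 -13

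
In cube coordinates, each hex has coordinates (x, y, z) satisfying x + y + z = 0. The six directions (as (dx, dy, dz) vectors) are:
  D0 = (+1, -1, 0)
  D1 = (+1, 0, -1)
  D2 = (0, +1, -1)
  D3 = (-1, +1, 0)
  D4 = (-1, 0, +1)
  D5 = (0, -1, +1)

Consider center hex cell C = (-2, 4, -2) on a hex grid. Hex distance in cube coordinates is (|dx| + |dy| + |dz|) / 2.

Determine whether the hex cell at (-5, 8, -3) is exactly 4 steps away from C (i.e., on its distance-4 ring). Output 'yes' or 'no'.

|px - cx| = |-5 - (-2)| = 3
|py - cy| = |8 - 4| = 4
|pz - cz| = |-3 - (-2)| = 1
distance = (3+4+1)/2 = 8/2 = 4
radius = 4; distance == radius -> yes

Answer: yes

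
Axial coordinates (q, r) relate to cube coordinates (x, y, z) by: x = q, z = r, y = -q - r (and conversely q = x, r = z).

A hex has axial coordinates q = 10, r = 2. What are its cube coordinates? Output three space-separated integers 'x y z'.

x = q = 10
z = r = 2
y = -x - z = -(10) - (2) = -12

Answer: 10 -12 2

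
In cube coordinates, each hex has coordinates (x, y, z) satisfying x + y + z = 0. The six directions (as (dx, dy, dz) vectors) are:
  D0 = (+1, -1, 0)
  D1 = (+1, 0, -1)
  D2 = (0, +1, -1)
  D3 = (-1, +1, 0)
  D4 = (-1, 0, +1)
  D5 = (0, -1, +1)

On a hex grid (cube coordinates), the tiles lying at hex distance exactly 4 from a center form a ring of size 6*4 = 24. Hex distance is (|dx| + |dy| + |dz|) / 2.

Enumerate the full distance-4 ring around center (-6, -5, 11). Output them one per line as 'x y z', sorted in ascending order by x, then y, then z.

Walk ring at distance 4 from (-6, -5, 11):
Start at center + D4*4 = (-10, -5, 15)
  hex 0: (-10, -5, 15)
  hex 1: (-9, -6, 15)
  hex 2: (-8, -7, 15)
  hex 3: (-7, -8, 15)
  hex 4: (-6, -9, 15)
  hex 5: (-5, -9, 14)
  hex 6: (-4, -9, 13)
  hex 7: (-3, -9, 12)
  hex 8: (-2, -9, 11)
  hex 9: (-2, -8, 10)
  hex 10: (-2, -7, 9)
  hex 11: (-2, -6, 8)
  hex 12: (-2, -5, 7)
  hex 13: (-3, -4, 7)
  hex 14: (-4, -3, 7)
  hex 15: (-5, -2, 7)
  hex 16: (-6, -1, 7)
  hex 17: (-7, -1, 8)
  hex 18: (-8, -1, 9)
  hex 19: (-9, -1, 10)
  hex 20: (-10, -1, 11)
  hex 21: (-10, -2, 12)
  hex 22: (-10, -3, 13)
  hex 23: (-10, -4, 14)
Sorted: 24 hexes.

Answer: -10 -5 15
-10 -4 14
-10 -3 13
-10 -2 12
-10 -1 11
-9 -6 15
-9 -1 10
-8 -7 15
-8 -1 9
-7 -8 15
-7 -1 8
-6 -9 15
-6 -1 7
-5 -9 14
-5 -2 7
-4 -9 13
-4 -3 7
-3 -9 12
-3 -4 7
-2 -9 11
-2 -8 10
-2 -7 9
-2 -6 8
-2 -5 7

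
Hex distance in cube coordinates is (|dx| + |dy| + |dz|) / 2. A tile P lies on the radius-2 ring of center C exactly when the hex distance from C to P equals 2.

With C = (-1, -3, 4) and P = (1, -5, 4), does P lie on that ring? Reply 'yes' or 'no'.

|px - cx| = |1 - (-1)| = 2
|py - cy| = |-5 - (-3)| = 2
|pz - cz| = |4 - 4| = 0
distance = (2+2+0)/2 = 4/2 = 2
radius = 2; distance == radius -> yes

Answer: yes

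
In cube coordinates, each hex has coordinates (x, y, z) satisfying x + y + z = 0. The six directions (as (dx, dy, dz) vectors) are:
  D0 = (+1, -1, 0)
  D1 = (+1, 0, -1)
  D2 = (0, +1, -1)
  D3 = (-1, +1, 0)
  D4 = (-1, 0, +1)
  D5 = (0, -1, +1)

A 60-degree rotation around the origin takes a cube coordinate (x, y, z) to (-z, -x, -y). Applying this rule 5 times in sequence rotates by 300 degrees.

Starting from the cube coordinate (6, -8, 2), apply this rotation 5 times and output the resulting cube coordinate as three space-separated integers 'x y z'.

Start: (6, -8, 2)
Step 1: (6, -8, 2) -> (-(2), -(6), -(-8)) = (-2, -6, 8)
Step 2: (-2, -6, 8) -> (-(8), -(-2), -(-6)) = (-8, 2, 6)
Step 3: (-8, 2, 6) -> (-(6), -(-8), -(2)) = (-6, 8, -2)
Step 4: (-6, 8, -2) -> (-(-2), -(-6), -(8)) = (2, 6, -8)
Step 5: (2, 6, -8) -> (-(-8), -(2), -(6)) = (8, -2, -6)

Answer: 8 -2 -6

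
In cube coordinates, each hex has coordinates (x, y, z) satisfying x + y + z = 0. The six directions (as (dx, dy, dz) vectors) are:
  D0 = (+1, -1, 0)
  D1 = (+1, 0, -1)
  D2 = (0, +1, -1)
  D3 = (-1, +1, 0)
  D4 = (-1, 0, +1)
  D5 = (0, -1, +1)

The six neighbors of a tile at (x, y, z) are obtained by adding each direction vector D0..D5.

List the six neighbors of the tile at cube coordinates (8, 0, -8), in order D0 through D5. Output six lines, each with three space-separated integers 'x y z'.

Center: (8, 0, -8). Add each direction:
  D0: (8, 0, -8) + (1, -1, 0) = (9, -1, -8)
  D1: (8, 0, -8) + (1, 0, -1) = (9, 0, -9)
  D2: (8, 0, -8) + (0, 1, -1) = (8, 1, -9)
  D3: (8, 0, -8) + (-1, 1, 0) = (7, 1, -8)
  D4: (8, 0, -8) + (-1, 0, 1) = (7, 0, -7)
  D5: (8, 0, -8) + (0, -1, 1) = (8, -1, -7)

Answer: 9 -1 -8
9 0 -9
8 1 -9
7 1 -8
7 0 -7
8 -1 -7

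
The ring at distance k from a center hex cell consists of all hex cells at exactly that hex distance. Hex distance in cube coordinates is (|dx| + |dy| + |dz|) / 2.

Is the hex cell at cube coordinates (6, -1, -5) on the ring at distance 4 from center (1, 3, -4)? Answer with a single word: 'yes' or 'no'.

|px - cx| = |6 - 1| = 5
|py - cy| = |-1 - 3| = 4
|pz - cz| = |-5 - (-4)| = 1
distance = (5+4+1)/2 = 10/2 = 5
radius = 4; distance != radius -> no

Answer: no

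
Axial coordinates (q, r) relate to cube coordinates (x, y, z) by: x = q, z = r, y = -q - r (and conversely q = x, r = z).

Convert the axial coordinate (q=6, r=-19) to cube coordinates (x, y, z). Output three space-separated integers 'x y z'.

x = q = 6
z = r = -19
y = -x - z = -(6) - (-19) = 13

Answer: 6 13 -19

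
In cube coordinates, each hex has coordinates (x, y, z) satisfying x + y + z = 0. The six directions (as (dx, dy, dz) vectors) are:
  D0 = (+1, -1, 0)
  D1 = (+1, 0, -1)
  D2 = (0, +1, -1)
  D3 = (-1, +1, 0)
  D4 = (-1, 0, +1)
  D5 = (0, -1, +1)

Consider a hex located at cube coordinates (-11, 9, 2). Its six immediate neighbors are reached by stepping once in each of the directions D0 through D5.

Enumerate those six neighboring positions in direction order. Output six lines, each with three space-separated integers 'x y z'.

Center: (-11, 9, 2). Add each direction:
  D0: (-11, 9, 2) + (1, -1, 0) = (-10, 8, 2)
  D1: (-11, 9, 2) + (1, 0, -1) = (-10, 9, 1)
  D2: (-11, 9, 2) + (0, 1, -1) = (-11, 10, 1)
  D3: (-11, 9, 2) + (-1, 1, 0) = (-12, 10, 2)
  D4: (-11, 9, 2) + (-1, 0, 1) = (-12, 9, 3)
  D5: (-11, 9, 2) + (0, -1, 1) = (-11, 8, 3)

Answer: -10 8 2
-10 9 1
-11 10 1
-12 10 2
-12 9 3
-11 8 3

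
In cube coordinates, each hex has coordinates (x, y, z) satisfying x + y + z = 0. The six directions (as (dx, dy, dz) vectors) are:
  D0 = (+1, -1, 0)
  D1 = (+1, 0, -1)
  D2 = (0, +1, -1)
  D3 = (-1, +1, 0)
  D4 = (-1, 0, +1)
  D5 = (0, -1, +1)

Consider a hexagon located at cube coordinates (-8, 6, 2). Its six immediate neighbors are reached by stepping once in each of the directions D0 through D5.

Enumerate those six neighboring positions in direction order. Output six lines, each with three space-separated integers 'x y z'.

Answer: -7 5 2
-7 6 1
-8 7 1
-9 7 2
-9 6 3
-8 5 3

Derivation:
Center: (-8, 6, 2). Add each direction:
  D0: (-8, 6, 2) + (1, -1, 0) = (-7, 5, 2)
  D1: (-8, 6, 2) + (1, 0, -1) = (-7, 6, 1)
  D2: (-8, 6, 2) + (0, 1, -1) = (-8, 7, 1)
  D3: (-8, 6, 2) + (-1, 1, 0) = (-9, 7, 2)
  D4: (-8, 6, 2) + (-1, 0, 1) = (-9, 6, 3)
  D5: (-8, 6, 2) + (0, -1, 1) = (-8, 5, 3)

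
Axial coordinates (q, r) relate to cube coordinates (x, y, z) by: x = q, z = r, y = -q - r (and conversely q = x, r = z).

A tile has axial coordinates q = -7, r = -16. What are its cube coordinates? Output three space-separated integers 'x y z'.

x = q = -7
z = r = -16
y = -x - z = -(-7) - (-16) = 23

Answer: -7 23 -16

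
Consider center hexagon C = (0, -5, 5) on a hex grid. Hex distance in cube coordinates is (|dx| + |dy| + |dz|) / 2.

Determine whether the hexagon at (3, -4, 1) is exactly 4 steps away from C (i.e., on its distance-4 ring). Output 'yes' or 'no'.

Answer: yes

Derivation:
|px - cx| = |3 - 0| = 3
|py - cy| = |-4 - (-5)| = 1
|pz - cz| = |1 - 5| = 4
distance = (3+1+4)/2 = 8/2 = 4
radius = 4; distance == radius -> yes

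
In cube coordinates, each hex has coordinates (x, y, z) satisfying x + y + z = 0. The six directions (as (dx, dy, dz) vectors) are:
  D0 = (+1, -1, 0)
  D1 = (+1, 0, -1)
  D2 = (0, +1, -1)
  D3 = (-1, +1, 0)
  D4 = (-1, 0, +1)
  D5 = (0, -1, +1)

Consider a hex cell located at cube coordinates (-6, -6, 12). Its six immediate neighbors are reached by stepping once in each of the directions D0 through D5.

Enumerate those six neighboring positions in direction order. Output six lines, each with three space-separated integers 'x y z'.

Answer: -5 -7 12
-5 -6 11
-6 -5 11
-7 -5 12
-7 -6 13
-6 -7 13

Derivation:
Center: (-6, -6, 12). Add each direction:
  D0: (-6, -6, 12) + (1, -1, 0) = (-5, -7, 12)
  D1: (-6, -6, 12) + (1, 0, -1) = (-5, -6, 11)
  D2: (-6, -6, 12) + (0, 1, -1) = (-6, -5, 11)
  D3: (-6, -6, 12) + (-1, 1, 0) = (-7, -5, 12)
  D4: (-6, -6, 12) + (-1, 0, 1) = (-7, -6, 13)
  D5: (-6, -6, 12) + (0, -1, 1) = (-6, -7, 13)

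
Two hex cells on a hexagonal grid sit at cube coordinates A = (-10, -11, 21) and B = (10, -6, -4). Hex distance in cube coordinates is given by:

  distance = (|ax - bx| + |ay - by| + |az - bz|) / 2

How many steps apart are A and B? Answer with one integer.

|ax - bx| = |-10 - 10| = 20
|ay - by| = |-11 - (-6)| = 5
|az - bz| = |21 - (-4)| = 25
distance = (20 + 5 + 25) / 2 = 50 / 2 = 25

Answer: 25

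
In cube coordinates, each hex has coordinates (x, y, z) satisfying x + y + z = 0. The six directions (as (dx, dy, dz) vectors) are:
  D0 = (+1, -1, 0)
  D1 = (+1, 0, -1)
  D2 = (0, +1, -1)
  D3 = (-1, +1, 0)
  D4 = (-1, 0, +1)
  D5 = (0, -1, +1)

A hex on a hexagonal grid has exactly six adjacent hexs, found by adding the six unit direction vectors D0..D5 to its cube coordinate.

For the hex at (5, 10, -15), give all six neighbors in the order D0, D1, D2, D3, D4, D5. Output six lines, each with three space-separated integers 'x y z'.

Answer: 6 9 -15
6 10 -16
5 11 -16
4 11 -15
4 10 -14
5 9 -14

Derivation:
Center: (5, 10, -15). Add each direction:
  D0: (5, 10, -15) + (1, -1, 0) = (6, 9, -15)
  D1: (5, 10, -15) + (1, 0, -1) = (6, 10, -16)
  D2: (5, 10, -15) + (0, 1, -1) = (5, 11, -16)
  D3: (5, 10, -15) + (-1, 1, 0) = (4, 11, -15)
  D4: (5, 10, -15) + (-1, 0, 1) = (4, 10, -14)
  D5: (5, 10, -15) + (0, -1, 1) = (5, 9, -14)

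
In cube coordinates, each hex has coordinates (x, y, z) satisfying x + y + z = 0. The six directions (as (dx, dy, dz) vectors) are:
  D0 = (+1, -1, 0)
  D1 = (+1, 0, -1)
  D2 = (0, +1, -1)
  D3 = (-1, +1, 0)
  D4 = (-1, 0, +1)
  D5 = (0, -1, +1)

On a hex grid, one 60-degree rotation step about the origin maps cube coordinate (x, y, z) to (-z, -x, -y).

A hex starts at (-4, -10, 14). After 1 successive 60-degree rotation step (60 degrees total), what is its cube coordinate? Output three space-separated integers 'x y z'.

Start: (-4, -10, 14)
Step 1: (-4, -10, 14) -> (-(14), -(-4), -(-10)) = (-14, 4, 10)

Answer: -14 4 10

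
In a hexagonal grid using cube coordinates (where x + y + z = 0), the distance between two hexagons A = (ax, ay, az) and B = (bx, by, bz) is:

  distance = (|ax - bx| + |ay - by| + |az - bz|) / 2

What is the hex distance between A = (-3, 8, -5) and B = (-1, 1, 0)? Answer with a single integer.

Answer: 7

Derivation:
|ax - bx| = |-3 - (-1)| = 2
|ay - by| = |8 - 1| = 7
|az - bz| = |-5 - 0| = 5
distance = (2 + 7 + 5) / 2 = 14 / 2 = 7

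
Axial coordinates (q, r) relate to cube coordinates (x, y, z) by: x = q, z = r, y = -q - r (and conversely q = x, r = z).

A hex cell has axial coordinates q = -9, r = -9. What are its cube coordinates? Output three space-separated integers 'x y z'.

Answer: -9 18 -9

Derivation:
x = q = -9
z = r = -9
y = -x - z = -(-9) - (-9) = 18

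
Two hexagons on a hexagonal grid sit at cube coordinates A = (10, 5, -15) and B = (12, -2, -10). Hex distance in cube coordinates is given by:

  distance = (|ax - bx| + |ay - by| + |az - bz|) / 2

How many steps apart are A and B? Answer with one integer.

|ax - bx| = |10 - 12| = 2
|ay - by| = |5 - (-2)| = 7
|az - bz| = |-15 - (-10)| = 5
distance = (2 + 7 + 5) / 2 = 14 / 2 = 7

Answer: 7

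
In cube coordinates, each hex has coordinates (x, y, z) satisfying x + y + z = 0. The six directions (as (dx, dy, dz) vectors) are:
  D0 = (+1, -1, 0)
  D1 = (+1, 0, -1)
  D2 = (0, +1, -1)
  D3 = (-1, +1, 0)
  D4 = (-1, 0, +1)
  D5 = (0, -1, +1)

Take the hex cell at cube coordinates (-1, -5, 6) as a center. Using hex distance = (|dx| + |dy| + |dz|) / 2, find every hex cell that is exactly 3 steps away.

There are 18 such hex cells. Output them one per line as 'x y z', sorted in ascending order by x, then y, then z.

Walk ring at distance 3 from (-1, -5, 6):
Start at center + D4*3 = (-4, -5, 9)
  hex 0: (-4, -5, 9)
  hex 1: (-3, -6, 9)
  hex 2: (-2, -7, 9)
  hex 3: (-1, -8, 9)
  hex 4: (0, -8, 8)
  hex 5: (1, -8, 7)
  hex 6: (2, -8, 6)
  hex 7: (2, -7, 5)
  hex 8: (2, -6, 4)
  hex 9: (2, -5, 3)
  hex 10: (1, -4, 3)
  hex 11: (0, -3, 3)
  hex 12: (-1, -2, 3)
  hex 13: (-2, -2, 4)
  hex 14: (-3, -2, 5)
  hex 15: (-4, -2, 6)
  hex 16: (-4, -3, 7)
  hex 17: (-4, -4, 8)
Sorted: 18 hexes.

Answer: -4 -5 9
-4 -4 8
-4 -3 7
-4 -2 6
-3 -6 9
-3 -2 5
-2 -7 9
-2 -2 4
-1 -8 9
-1 -2 3
0 -8 8
0 -3 3
1 -8 7
1 -4 3
2 -8 6
2 -7 5
2 -6 4
2 -5 3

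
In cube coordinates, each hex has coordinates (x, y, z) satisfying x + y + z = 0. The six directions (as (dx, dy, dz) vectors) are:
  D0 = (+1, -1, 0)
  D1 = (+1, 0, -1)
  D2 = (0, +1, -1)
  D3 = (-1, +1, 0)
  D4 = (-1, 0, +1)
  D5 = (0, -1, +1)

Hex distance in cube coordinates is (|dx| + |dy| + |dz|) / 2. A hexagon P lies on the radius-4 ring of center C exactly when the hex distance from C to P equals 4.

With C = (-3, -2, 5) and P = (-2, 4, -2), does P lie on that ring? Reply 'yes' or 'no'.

Answer: no

Derivation:
|px - cx| = |-2 - (-3)| = 1
|py - cy| = |4 - (-2)| = 6
|pz - cz| = |-2 - 5| = 7
distance = (1+6+7)/2 = 14/2 = 7
radius = 4; distance != radius -> no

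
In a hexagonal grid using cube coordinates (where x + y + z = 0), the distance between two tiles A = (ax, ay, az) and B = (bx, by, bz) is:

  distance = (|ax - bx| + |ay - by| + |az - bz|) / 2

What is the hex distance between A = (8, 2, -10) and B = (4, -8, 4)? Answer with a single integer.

Answer: 14

Derivation:
|ax - bx| = |8 - 4| = 4
|ay - by| = |2 - (-8)| = 10
|az - bz| = |-10 - 4| = 14
distance = (4 + 10 + 14) / 2 = 28 / 2 = 14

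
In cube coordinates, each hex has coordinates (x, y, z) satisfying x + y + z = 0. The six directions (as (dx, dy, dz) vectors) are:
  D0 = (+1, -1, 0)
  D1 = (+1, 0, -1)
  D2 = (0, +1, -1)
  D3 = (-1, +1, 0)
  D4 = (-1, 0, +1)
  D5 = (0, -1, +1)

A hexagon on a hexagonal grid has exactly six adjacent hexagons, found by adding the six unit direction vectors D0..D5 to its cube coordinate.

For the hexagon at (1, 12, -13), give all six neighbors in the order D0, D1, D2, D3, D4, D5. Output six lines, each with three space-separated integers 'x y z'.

Answer: 2 11 -13
2 12 -14
1 13 -14
0 13 -13
0 12 -12
1 11 -12

Derivation:
Center: (1, 12, -13). Add each direction:
  D0: (1, 12, -13) + (1, -1, 0) = (2, 11, -13)
  D1: (1, 12, -13) + (1, 0, -1) = (2, 12, -14)
  D2: (1, 12, -13) + (0, 1, -1) = (1, 13, -14)
  D3: (1, 12, -13) + (-1, 1, 0) = (0, 13, -13)
  D4: (1, 12, -13) + (-1, 0, 1) = (0, 12, -12)
  D5: (1, 12, -13) + (0, -1, 1) = (1, 11, -12)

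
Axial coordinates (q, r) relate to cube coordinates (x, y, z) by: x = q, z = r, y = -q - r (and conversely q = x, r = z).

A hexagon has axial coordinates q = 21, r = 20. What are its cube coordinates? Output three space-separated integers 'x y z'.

Answer: 21 -41 20

Derivation:
x = q = 21
z = r = 20
y = -x - z = -(21) - (20) = -41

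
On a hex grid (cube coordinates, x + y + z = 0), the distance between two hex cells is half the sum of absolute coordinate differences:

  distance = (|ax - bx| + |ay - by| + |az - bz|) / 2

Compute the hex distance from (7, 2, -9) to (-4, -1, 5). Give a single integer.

Answer: 14

Derivation:
|ax - bx| = |7 - (-4)| = 11
|ay - by| = |2 - (-1)| = 3
|az - bz| = |-9 - 5| = 14
distance = (11 + 3 + 14) / 2 = 28 / 2 = 14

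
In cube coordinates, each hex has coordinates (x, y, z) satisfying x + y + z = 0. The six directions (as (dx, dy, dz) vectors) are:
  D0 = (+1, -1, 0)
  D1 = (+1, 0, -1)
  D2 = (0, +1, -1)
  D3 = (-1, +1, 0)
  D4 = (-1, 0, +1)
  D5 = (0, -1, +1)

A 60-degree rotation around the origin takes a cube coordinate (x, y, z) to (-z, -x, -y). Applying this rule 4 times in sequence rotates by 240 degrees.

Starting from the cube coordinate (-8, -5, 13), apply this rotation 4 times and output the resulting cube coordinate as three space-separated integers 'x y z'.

Start: (-8, -5, 13)
Step 1: (-8, -5, 13) -> (-(13), -(-8), -(-5)) = (-13, 8, 5)
Step 2: (-13, 8, 5) -> (-(5), -(-13), -(8)) = (-5, 13, -8)
Step 3: (-5, 13, -8) -> (-(-8), -(-5), -(13)) = (8, 5, -13)
Step 4: (8, 5, -13) -> (-(-13), -(8), -(5)) = (13, -8, -5)

Answer: 13 -8 -5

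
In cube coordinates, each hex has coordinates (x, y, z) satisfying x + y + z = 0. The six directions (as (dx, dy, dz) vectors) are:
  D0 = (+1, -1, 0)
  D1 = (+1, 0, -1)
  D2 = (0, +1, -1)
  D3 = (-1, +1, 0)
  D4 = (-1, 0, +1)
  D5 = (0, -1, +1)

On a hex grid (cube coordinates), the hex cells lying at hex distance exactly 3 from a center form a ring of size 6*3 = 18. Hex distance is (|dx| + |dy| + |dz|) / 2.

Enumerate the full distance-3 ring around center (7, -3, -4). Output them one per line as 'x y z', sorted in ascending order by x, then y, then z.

Answer: 4 -3 -1
4 -2 -2
4 -1 -3
4 0 -4
5 -4 -1
5 0 -5
6 -5 -1
6 0 -6
7 -6 -1
7 0 -7
8 -6 -2
8 -1 -7
9 -6 -3
9 -2 -7
10 -6 -4
10 -5 -5
10 -4 -6
10 -3 -7

Derivation:
Walk ring at distance 3 from (7, -3, -4):
Start at center + D4*3 = (4, -3, -1)
  hex 0: (4, -3, -1)
  hex 1: (5, -4, -1)
  hex 2: (6, -5, -1)
  hex 3: (7, -6, -1)
  hex 4: (8, -6, -2)
  hex 5: (9, -6, -3)
  hex 6: (10, -6, -4)
  hex 7: (10, -5, -5)
  hex 8: (10, -4, -6)
  hex 9: (10, -3, -7)
  hex 10: (9, -2, -7)
  hex 11: (8, -1, -7)
  hex 12: (7, 0, -7)
  hex 13: (6, 0, -6)
  hex 14: (5, 0, -5)
  hex 15: (4, 0, -4)
  hex 16: (4, -1, -3)
  hex 17: (4, -2, -2)
Sorted: 18 hexes.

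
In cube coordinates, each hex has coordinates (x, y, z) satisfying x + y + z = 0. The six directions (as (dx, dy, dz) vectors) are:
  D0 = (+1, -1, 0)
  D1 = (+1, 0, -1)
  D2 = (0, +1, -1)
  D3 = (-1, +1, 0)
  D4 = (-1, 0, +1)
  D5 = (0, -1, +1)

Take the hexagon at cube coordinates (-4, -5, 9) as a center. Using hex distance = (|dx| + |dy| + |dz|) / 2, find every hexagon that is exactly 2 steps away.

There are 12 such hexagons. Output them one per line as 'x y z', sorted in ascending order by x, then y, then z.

Walk ring at distance 2 from (-4, -5, 9):
Start at center + D4*2 = (-6, -5, 11)
  hex 0: (-6, -5, 11)
  hex 1: (-5, -6, 11)
  hex 2: (-4, -7, 11)
  hex 3: (-3, -7, 10)
  hex 4: (-2, -7, 9)
  hex 5: (-2, -6, 8)
  hex 6: (-2, -5, 7)
  hex 7: (-3, -4, 7)
  hex 8: (-4, -3, 7)
  hex 9: (-5, -3, 8)
  hex 10: (-6, -3, 9)
  hex 11: (-6, -4, 10)
Sorted: 12 hexes.

Answer: -6 -5 11
-6 -4 10
-6 -3 9
-5 -6 11
-5 -3 8
-4 -7 11
-4 -3 7
-3 -7 10
-3 -4 7
-2 -7 9
-2 -6 8
-2 -5 7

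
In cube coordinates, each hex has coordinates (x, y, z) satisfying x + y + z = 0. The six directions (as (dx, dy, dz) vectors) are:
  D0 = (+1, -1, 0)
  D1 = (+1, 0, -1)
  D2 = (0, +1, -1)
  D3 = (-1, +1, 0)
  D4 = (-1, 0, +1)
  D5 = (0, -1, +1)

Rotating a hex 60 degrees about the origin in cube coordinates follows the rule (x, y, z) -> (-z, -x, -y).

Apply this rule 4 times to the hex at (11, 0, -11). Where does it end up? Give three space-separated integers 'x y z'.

Answer: -11 11 0

Derivation:
Start: (11, 0, -11)
Step 1: (11, 0, -11) -> (-(-11), -(11), -(0)) = (11, -11, 0)
Step 2: (11, -11, 0) -> (-(0), -(11), -(-11)) = (0, -11, 11)
Step 3: (0, -11, 11) -> (-(11), -(0), -(-11)) = (-11, 0, 11)
Step 4: (-11, 0, 11) -> (-(11), -(-11), -(0)) = (-11, 11, 0)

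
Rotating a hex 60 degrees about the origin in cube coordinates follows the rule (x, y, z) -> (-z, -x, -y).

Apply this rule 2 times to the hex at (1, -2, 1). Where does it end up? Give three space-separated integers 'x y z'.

Answer: -2 1 1

Derivation:
Start: (1, -2, 1)
Step 1: (1, -2, 1) -> (-(1), -(1), -(-2)) = (-1, -1, 2)
Step 2: (-1, -1, 2) -> (-(2), -(-1), -(-1)) = (-2, 1, 1)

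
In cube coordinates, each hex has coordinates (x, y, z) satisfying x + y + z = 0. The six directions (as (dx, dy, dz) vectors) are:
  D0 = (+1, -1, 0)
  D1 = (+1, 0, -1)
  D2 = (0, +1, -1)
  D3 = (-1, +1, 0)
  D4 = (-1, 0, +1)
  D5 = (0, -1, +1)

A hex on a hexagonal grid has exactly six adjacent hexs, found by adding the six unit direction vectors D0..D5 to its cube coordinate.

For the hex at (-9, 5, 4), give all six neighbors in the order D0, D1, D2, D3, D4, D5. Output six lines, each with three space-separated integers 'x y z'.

Center: (-9, 5, 4). Add each direction:
  D0: (-9, 5, 4) + (1, -1, 0) = (-8, 4, 4)
  D1: (-9, 5, 4) + (1, 0, -1) = (-8, 5, 3)
  D2: (-9, 5, 4) + (0, 1, -1) = (-9, 6, 3)
  D3: (-9, 5, 4) + (-1, 1, 0) = (-10, 6, 4)
  D4: (-9, 5, 4) + (-1, 0, 1) = (-10, 5, 5)
  D5: (-9, 5, 4) + (0, -1, 1) = (-9, 4, 5)

Answer: -8 4 4
-8 5 3
-9 6 3
-10 6 4
-10 5 5
-9 4 5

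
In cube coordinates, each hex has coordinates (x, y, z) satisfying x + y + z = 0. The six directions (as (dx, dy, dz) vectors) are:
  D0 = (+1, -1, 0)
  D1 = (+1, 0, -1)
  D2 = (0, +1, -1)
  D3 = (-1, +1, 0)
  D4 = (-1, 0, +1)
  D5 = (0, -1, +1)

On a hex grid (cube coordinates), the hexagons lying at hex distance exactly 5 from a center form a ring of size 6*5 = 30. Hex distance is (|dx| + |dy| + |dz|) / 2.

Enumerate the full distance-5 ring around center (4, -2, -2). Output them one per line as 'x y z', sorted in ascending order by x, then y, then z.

Answer: -1 -2 3
-1 -1 2
-1 0 1
-1 1 0
-1 2 -1
-1 3 -2
0 -3 3
0 3 -3
1 -4 3
1 3 -4
2 -5 3
2 3 -5
3 -6 3
3 3 -6
4 -7 3
4 3 -7
5 -7 2
5 2 -7
6 -7 1
6 1 -7
7 -7 0
7 0 -7
8 -7 -1
8 -1 -7
9 -7 -2
9 -6 -3
9 -5 -4
9 -4 -5
9 -3 -6
9 -2 -7

Derivation:
Walk ring at distance 5 from (4, -2, -2):
Start at center + D4*5 = (-1, -2, 3)
  hex 0: (-1, -2, 3)
  hex 1: (0, -3, 3)
  hex 2: (1, -4, 3)
  hex 3: (2, -5, 3)
  hex 4: (3, -6, 3)
  hex 5: (4, -7, 3)
  hex 6: (5, -7, 2)
  hex 7: (6, -7, 1)
  hex 8: (7, -7, 0)
  hex 9: (8, -7, -1)
  hex 10: (9, -7, -2)
  hex 11: (9, -6, -3)
  hex 12: (9, -5, -4)
  hex 13: (9, -4, -5)
  hex 14: (9, -3, -6)
  hex 15: (9, -2, -7)
  hex 16: (8, -1, -7)
  hex 17: (7, 0, -7)
  hex 18: (6, 1, -7)
  hex 19: (5, 2, -7)
  hex 20: (4, 3, -7)
  hex 21: (3, 3, -6)
  hex 22: (2, 3, -5)
  hex 23: (1, 3, -4)
  hex 24: (0, 3, -3)
  hex 25: (-1, 3, -2)
  hex 26: (-1, 2, -1)
  hex 27: (-1, 1, 0)
  hex 28: (-1, 0, 1)
  hex 29: (-1, -1, 2)
Sorted: 30 hexes.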